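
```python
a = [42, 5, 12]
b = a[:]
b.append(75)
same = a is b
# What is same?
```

After line 1: a = [42, 5, 12]
After line 2 (b = a[:] is a shallow copy, new object): a = [42, 5, 12], b = [42, 5, 12]
After line 3 (append only mutates b): a = [42, 5, 12], b = [42, 5, 12, 75]
After line 4 (same = a is b; different objects -> False): same = False

False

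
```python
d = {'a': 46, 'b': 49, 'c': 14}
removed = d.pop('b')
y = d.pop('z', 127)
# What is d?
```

After line 1: d = {'a': 46, 'b': 49, 'c': 14}
After line 2 (pop 'b' returns 49): d = {'a': 46, 'c': 14}, removed = 49
After line 3 (pop 'z' missing, returns default 127): d = {'a': 46, 'c': 14}, y = 127

{'a': 46, 'c': 14}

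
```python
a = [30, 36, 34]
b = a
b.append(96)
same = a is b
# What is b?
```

After line 1: a = [30, 36, 34]
After line 2 (b = a is an alias, same object): a = [30, 36, 34], b = [30, 36, 34]
After line 3 (b.append mutates the shared list): a = [30, 36, 34, 96], b = [30, 36, 34, 96]
After line 4 (same = a is b; same object -> True): same = True

[30, 36, 34, 96]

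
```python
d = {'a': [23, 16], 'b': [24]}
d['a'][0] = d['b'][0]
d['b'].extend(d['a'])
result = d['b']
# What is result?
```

After line 1: d = {'a': [23, 16], 'b': [24]}
After line 2 (a[0] = b[0] = 24): d = {'a': [24, 16], 'b': [24]}
After line 3 (b.extend(a) appends [24, 16]): d = {'a': [24, 16], 'b': [24, 24, 16]}
After line 4: result = d['b'] = [24, 24, 16]

[24, 24, 16]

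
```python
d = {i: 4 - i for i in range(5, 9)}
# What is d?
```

{5: -1, 6: -2, 7: -3, 8: -4}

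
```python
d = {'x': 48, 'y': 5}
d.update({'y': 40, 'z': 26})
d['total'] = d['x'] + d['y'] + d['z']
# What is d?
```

After line 1: d = {'x': 48, 'y': 5}
After line 2 (y overwritten, z added): d = {'x': 48, 'y': 40, 'z': 26}
After line 3 (total = 48 + 40 + 26 = 114): d = {'x': 48, 'y': 40, 'z': 26, 'total': 114}

{'x': 48, 'y': 40, 'z': 26, 'total': 114}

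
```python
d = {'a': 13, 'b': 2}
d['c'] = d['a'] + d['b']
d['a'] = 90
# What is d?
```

After line 1: d = {'a': 13, 'b': 2}
After line 2 (d['c'] = 13 + 2): d = {'a': 13, 'b': 2, 'c': 15}
After line 3: d = {'a': 90, 'b': 2, 'c': 15}

{'a': 90, 'b': 2, 'c': 15}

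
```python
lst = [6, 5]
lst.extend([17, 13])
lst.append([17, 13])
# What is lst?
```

After line 1: lst = [6, 5]
After line 2 (extend unpacks [17, 13]): lst = [6, 5, 17, 13]
After line 3 (append adds [17, 13] as single element): lst = [6, 5, 17, 13, [17, 13]]

[6, 5, 17, 13, [17, 13]]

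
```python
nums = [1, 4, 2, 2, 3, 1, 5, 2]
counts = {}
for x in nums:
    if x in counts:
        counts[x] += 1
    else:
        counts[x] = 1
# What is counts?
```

Initial: counts = {}, nums = [1, 4, 2, 2, 3, 1, 5, 2]
See 1: counts = {1: 1}
See 4: counts = {1: 1, 4: 1}
See 2: counts = {1: 1, 4: 1, 2: 1}
See 2: counts = {1: 1, 4: 1, 2: 2}
See 3: counts = {1: 1, 4: 1, 2: 2, 3: 1}
See 1: counts = {1: 2, 4: 1, 2: 2, 3: 1}
See 5: counts = {1: 2, 4: 1, 2: 2, 3: 1, 5: 1}
See 2: counts = {1: 2, 4: 1, 2: 3, 3: 1, 5: 1}

{1: 2, 4: 1, 2: 3, 3: 1, 5: 1}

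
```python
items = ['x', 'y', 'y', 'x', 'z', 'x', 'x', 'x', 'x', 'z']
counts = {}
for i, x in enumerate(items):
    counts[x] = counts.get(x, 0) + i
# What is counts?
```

Initial: counts = {}, items = ['x', 'y', 'y', 'x', 'z', 'x', 'x', 'x', 'x', 'z']
i=0, x='x': counts = {'x': 0}
i=1, x='y': counts = {'x': 0, 'y': 1}
i=2, x='y': counts = {'x': 0, 'y': 3}
i=3, x='x': counts = {'x': 3, 'y': 3}
i=4, x='z': counts = {'x': 3, 'y': 3, 'z': 4}
i=5, x='x': counts = {'x': 8, 'y': 3, 'z': 4}
i=6, x='x': counts = {'x': 14, 'y': 3, 'z': 4}
i=7, x='x': counts = {'x': 21, 'y': 3, 'z': 4}
i=8, x='x': counts = {'x': 29, 'y': 3, 'z': 4}
i=9, x='z': counts = {'x': 29, 'y': 3, 'z': 13}

{'x': 29, 'y': 3, 'z': 13}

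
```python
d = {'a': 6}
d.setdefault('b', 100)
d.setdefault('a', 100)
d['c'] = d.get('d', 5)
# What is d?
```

After line 1: d = {'a': 6}
After line 2 (setdefault adds 'b'=100): d = {'a': 6, 'b': 100}
After line 3 (setdefault 'a' no-op, already exists): d = {'a': 6, 'b': 100}
After line 4 (get('d', 5) returns default since 'd' not in d): d = {'a': 6, 'b': 100, 'c': 5}

{'a': 6, 'b': 100, 'c': 5}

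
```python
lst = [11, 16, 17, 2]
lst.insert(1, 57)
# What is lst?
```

[11, 57, 16, 17, 2]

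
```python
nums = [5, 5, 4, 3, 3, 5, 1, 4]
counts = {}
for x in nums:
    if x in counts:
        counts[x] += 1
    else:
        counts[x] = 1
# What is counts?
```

Initial: counts = {}, nums = [5, 5, 4, 3, 3, 5, 1, 4]
See 5: counts = {5: 1}
See 5: counts = {5: 2}
See 4: counts = {5: 2, 4: 1}
See 3: counts = {5: 2, 4: 1, 3: 1}
See 3: counts = {5: 2, 4: 1, 3: 2}
See 5: counts = {5: 3, 4: 1, 3: 2}
See 1: counts = {5: 3, 4: 1, 3: 2, 1: 1}
See 4: counts = {5: 3, 4: 2, 3: 2, 1: 1}

{5: 3, 4: 2, 3: 2, 1: 1}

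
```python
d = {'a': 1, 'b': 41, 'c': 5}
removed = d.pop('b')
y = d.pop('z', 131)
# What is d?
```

After line 1: d = {'a': 1, 'b': 41, 'c': 5}
After line 2 (pop 'b' returns 41): d = {'a': 1, 'c': 5}, removed = 41
After line 3 (pop 'z' missing, returns default 131): d = {'a': 1, 'c': 5}, y = 131

{'a': 1, 'c': 5}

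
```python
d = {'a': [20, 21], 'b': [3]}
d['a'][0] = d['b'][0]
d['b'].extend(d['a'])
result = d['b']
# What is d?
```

After line 1: d = {'a': [20, 21], 'b': [3]}
After line 2 (a[0] = b[0] = 3): d = {'a': [3, 21], 'b': [3]}
After line 3 (b.extend(a) appends [3, 21]): d = {'a': [3, 21], 'b': [3, 3, 21]}
After line 4: result = d['b'] = [3, 3, 21]

{'a': [3, 21], 'b': [3, 3, 21]}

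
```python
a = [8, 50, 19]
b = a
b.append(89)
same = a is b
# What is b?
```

After line 1: a = [8, 50, 19]
After line 2 (b = a is an alias, same object): a = [8, 50, 19], b = [8, 50, 19]
After line 3 (b.append mutates the shared list): a = [8, 50, 19, 89], b = [8, 50, 19, 89]
After line 4 (same = a is b; same object -> True): same = True

[8, 50, 19, 89]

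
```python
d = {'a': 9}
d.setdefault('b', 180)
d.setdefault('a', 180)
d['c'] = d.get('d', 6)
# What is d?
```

After line 1: d = {'a': 9}
After line 2 (setdefault adds 'b'=180): d = {'a': 9, 'b': 180}
After line 3 (setdefault 'a' no-op, already exists): d = {'a': 9, 'b': 180}
After line 4 (get('d', 6) returns default since 'd' not in d): d = {'a': 9, 'b': 180, 'c': 6}

{'a': 9, 'b': 180, 'c': 6}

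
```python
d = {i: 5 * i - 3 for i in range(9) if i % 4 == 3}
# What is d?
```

{3: 12, 7: 32}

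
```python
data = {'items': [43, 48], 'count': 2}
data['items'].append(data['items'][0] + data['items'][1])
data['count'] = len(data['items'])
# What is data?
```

After line 1: data = {'items': [43, 48], 'count': 2}
After line 2 (append 43 + 48 = 91): data = {'items': [43, 48, 91], 'count': 2}
After line 3 (count = len(items) = 3): data = {'items': [43, 48, 91], 'count': 3}

{'items': [43, 48, 91], 'count': 3}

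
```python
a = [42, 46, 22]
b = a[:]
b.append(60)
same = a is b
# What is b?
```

After line 1: a = [42, 46, 22]
After line 2 (b = a[:] is a shallow copy, new object): a = [42, 46, 22], b = [42, 46, 22]
After line 3 (append only mutates b): a = [42, 46, 22], b = [42, 46, 22, 60]
After line 4 (same = a is b; different objects -> False): same = False

[42, 46, 22, 60]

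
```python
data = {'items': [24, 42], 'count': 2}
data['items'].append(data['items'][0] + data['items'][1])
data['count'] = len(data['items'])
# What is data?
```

After line 1: data = {'items': [24, 42], 'count': 2}
After line 2 (append 24 + 42 = 66): data = {'items': [24, 42, 66], 'count': 2}
After line 3 (count = len(items) = 3): data = {'items': [24, 42, 66], 'count': 3}

{'items': [24, 42, 66], 'count': 3}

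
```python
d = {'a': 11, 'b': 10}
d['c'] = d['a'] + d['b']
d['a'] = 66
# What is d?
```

After line 1: d = {'a': 11, 'b': 10}
After line 2 (d['c'] = 11 + 10): d = {'a': 11, 'b': 10, 'c': 21}
After line 3: d = {'a': 66, 'b': 10, 'c': 21}

{'a': 66, 'b': 10, 'c': 21}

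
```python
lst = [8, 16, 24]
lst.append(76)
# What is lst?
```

[8, 16, 24, 76]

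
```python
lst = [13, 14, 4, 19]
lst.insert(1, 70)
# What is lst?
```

[13, 70, 14, 4, 19]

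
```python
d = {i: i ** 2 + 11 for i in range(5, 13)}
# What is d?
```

{5: 36, 6: 47, 7: 60, 8: 75, 9: 92, 10: 111, 11: 132, 12: 155}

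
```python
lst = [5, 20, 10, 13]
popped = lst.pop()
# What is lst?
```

[5, 20, 10]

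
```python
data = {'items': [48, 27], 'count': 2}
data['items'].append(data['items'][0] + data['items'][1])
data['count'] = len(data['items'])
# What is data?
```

After line 1: data = {'items': [48, 27], 'count': 2}
After line 2 (append 48 + 27 = 75): data = {'items': [48, 27, 75], 'count': 2}
After line 3 (count = len(items) = 3): data = {'items': [48, 27, 75], 'count': 3}

{'items': [48, 27, 75], 'count': 3}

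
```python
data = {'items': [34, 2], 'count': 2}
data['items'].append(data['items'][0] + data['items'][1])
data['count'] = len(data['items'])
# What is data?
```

After line 1: data = {'items': [34, 2], 'count': 2}
After line 2 (append 34 + 2 = 36): data = {'items': [34, 2, 36], 'count': 2}
After line 3 (count = len(items) = 3): data = {'items': [34, 2, 36], 'count': 3}

{'items': [34, 2, 36], 'count': 3}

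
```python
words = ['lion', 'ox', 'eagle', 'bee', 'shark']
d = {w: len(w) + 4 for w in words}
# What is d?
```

{'lion': 8, 'ox': 6, 'eagle': 9, 'bee': 7, 'shark': 9}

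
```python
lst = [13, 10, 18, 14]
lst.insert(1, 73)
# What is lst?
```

[13, 73, 10, 18, 14]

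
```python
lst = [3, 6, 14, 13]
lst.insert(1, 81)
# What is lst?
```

[3, 81, 6, 14, 13]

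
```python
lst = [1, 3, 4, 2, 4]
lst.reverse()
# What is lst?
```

[4, 2, 4, 3, 1]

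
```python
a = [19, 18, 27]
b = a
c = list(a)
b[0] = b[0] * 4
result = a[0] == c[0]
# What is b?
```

After line 1: a = [19, 18, 27]
After line 2 (b = a, alias): a = [19, 18, 27], b = [19, 18, 27]
After line 3 (c = list(a) is a copy, new object): c = [19, 18, 27]
After line 4 (b[0] = 19 * 4 = 76; mutates shared a/b): a = b = [76, 18, 27], c = [19, 18, 27]
After line 5 (a[0] = 76, c[0] = 19; result = False)

[76, 18, 27]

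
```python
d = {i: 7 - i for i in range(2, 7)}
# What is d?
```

{2: 5, 3: 4, 4: 3, 5: 2, 6: 1}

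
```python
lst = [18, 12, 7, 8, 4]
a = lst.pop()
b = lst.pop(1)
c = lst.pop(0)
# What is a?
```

After line 1: lst = [18, 12, 7, 8, 4]
After line 2 (pop() -> a = 4): lst = [18, 12, 7, 8]
After line 3 (pop(1) -> b = 12): lst = [18, 7, 8]
After line 4 (pop(0) -> c = 18): lst = [7, 8]

4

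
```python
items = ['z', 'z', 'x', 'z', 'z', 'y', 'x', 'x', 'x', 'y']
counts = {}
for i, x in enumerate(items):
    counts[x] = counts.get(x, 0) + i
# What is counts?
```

Initial: counts = {}, items = ['z', 'z', 'x', 'z', 'z', 'y', 'x', 'x', 'x', 'y']
i=0, x='z': counts = {'z': 0}
i=1, x='z': counts = {'z': 1}
i=2, x='x': counts = {'z': 1, 'x': 2}
i=3, x='z': counts = {'z': 4, 'x': 2}
i=4, x='z': counts = {'z': 8, 'x': 2}
i=5, x='y': counts = {'z': 8, 'x': 2, 'y': 5}
i=6, x='x': counts = {'z': 8, 'x': 8, 'y': 5}
i=7, x='x': counts = {'z': 8, 'x': 15, 'y': 5}
i=8, x='x': counts = {'z': 8, 'x': 23, 'y': 5}
i=9, x='y': counts = {'z': 8, 'x': 23, 'y': 14}

{'z': 8, 'x': 23, 'y': 14}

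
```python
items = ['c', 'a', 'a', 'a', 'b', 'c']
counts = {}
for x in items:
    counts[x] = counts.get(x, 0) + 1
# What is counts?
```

Initial: counts = {}, items = ['c', 'a', 'a', 'a', 'b', 'c']
See 'c': counts = {'c': 1}
See 'a': counts = {'c': 1, 'a': 1}
See 'a': counts = {'c': 1, 'a': 2}
See 'a': counts = {'c': 1, 'a': 3}
See 'b': counts = {'c': 1, 'a': 3, 'b': 1}
See 'c': counts = {'c': 2, 'a': 3, 'b': 1}

{'c': 2, 'a': 3, 'b': 1}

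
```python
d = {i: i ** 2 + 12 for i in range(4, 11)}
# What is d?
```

{4: 28, 5: 37, 6: 48, 7: 61, 8: 76, 9: 93, 10: 112}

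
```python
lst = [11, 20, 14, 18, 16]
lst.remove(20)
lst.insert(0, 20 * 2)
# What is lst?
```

After line 1: lst = [11, 20, 14, 18, 16]
After line 2 (remove first 20): lst = [11, 14, 18, 16]
After line 3 (insert 40 at index 0): lst = [40, 11, 14, 18, 16]

[40, 11, 14, 18, 16]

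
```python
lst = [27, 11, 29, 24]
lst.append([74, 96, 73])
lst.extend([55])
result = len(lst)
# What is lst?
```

After line 1: lst = [27, 11, 29, 24]
After line 2 (append adds [74, 96, 73] as single element): lst = [27, 11, 29, 24, [74, 96, 73]]
After line 3 (extend unpacks [55], adds 55): lst = [27, 11, 29, 24, [74, 96, 73], 55]
After line 4: result = len(lst) = 6

[27, 11, 29, 24, [74, 96, 73], 55]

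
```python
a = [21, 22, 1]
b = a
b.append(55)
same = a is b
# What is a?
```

After line 1: a = [21, 22, 1]
After line 2 (b = a is an alias, same object): a = [21, 22, 1], b = [21, 22, 1]
After line 3 (b.append mutates the shared list): a = [21, 22, 1, 55], b = [21, 22, 1, 55]
After line 4 (same = a is b; same object -> True): same = True

[21, 22, 1, 55]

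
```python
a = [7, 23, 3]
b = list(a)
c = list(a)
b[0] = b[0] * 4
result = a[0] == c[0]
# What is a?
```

After line 1: a = [7, 23, 3]
After line 2 (b = list(a), copy): a = [7, 23, 3], b = [7, 23, 3]
After line 3 (c = list(a) is a copy, new object): c = [7, 23, 3]
After line 4 (b[0] = 7 * 4 = 28; only b mutates (copy)): a = [7, 23, 3], b = [28, 23, 3], c = [7, 23, 3]
After line 5 (a[0] = 7, c[0] = 7; result = True)

[7, 23, 3]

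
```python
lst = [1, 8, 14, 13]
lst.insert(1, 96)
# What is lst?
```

[1, 96, 8, 14, 13]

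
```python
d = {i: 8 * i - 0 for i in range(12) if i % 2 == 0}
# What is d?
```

{0: 0, 2: 16, 4: 32, 6: 48, 8: 64, 10: 80}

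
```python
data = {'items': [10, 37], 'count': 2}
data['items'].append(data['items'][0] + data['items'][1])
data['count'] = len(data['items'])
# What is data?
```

After line 1: data = {'items': [10, 37], 'count': 2}
After line 2 (append 10 + 37 = 47): data = {'items': [10, 37, 47], 'count': 2}
After line 3 (count = len(items) = 3): data = {'items': [10, 37, 47], 'count': 3}

{'items': [10, 37, 47], 'count': 3}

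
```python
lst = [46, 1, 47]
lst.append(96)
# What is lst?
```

[46, 1, 47, 96]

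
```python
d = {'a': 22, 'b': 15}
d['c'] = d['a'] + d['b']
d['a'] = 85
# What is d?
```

After line 1: d = {'a': 22, 'b': 15}
After line 2 (d['c'] = 22 + 15): d = {'a': 22, 'b': 15, 'c': 37}
After line 3: d = {'a': 85, 'b': 15, 'c': 37}

{'a': 85, 'b': 15, 'c': 37}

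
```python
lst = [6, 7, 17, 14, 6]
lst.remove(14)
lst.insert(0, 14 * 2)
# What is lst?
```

After line 1: lst = [6, 7, 17, 14, 6]
After line 2 (remove first 14): lst = [6, 7, 17, 6]
After line 3 (insert 28 at index 0): lst = [28, 6, 7, 17, 6]

[28, 6, 7, 17, 6]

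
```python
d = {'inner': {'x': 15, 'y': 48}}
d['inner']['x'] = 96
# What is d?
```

After line 1: d = {'inner': {'x': 15, 'y': 48}}
After line 2 (inner x overwritten): d = {'inner': {'x': 96, 'y': 48}}

{'inner': {'x': 96, 'y': 48}}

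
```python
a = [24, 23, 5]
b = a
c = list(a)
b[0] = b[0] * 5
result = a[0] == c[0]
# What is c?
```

After line 1: a = [24, 23, 5]
After line 2 (b = a, alias): a = [24, 23, 5], b = [24, 23, 5]
After line 3 (c = list(a) is a copy, new object): c = [24, 23, 5]
After line 4 (b[0] = 24 * 5 = 120; mutates shared a/b): a = b = [120, 23, 5], c = [24, 23, 5]
After line 5 (a[0] = 120, c[0] = 24; result = False)

[24, 23, 5]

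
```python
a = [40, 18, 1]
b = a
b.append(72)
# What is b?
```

After line 1: a = [40, 18, 1]
After line 2 (b = a is an alias, same object): a = [40, 18, 1], b = [40, 18, 1]
After line 3 (b.append mutates the shared list): a = [40, 18, 1, 72], b = [40, 18, 1, 72]

[40, 18, 1, 72]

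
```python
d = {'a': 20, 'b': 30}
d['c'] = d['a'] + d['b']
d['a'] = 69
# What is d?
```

After line 1: d = {'a': 20, 'b': 30}
After line 2 (d['c'] = 20 + 30): d = {'a': 20, 'b': 30, 'c': 50}
After line 3: d = {'a': 69, 'b': 30, 'c': 50}

{'a': 69, 'b': 30, 'c': 50}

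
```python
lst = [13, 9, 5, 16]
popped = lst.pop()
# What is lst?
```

[13, 9, 5]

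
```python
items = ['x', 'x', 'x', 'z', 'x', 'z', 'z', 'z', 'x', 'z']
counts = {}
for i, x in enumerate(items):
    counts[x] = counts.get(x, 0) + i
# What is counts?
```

Initial: counts = {}, items = ['x', 'x', 'x', 'z', 'x', 'z', 'z', 'z', 'x', 'z']
i=0, x='x': counts = {'x': 0}
i=1, x='x': counts = {'x': 1}
i=2, x='x': counts = {'x': 3}
i=3, x='z': counts = {'x': 3, 'z': 3}
i=4, x='x': counts = {'x': 7, 'z': 3}
i=5, x='z': counts = {'x': 7, 'z': 8}
i=6, x='z': counts = {'x': 7, 'z': 14}
i=7, x='z': counts = {'x': 7, 'z': 21}
i=8, x='x': counts = {'x': 15, 'z': 21}
i=9, x='z': counts = {'x': 15, 'z': 30}

{'x': 15, 'z': 30}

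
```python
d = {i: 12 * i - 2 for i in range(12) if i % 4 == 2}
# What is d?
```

{2: 22, 6: 70, 10: 118}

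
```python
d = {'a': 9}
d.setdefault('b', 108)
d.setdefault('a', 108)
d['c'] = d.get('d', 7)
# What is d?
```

After line 1: d = {'a': 9}
After line 2 (setdefault adds 'b'=108): d = {'a': 9, 'b': 108}
After line 3 (setdefault 'a' no-op, already exists): d = {'a': 9, 'b': 108}
After line 4 (get('d', 7) returns default since 'd' not in d): d = {'a': 9, 'b': 108, 'c': 7}

{'a': 9, 'b': 108, 'c': 7}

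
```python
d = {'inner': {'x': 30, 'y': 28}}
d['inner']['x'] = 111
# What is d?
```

After line 1: d = {'inner': {'x': 30, 'y': 28}}
After line 2 (inner x overwritten): d = {'inner': {'x': 111, 'y': 28}}

{'inner': {'x': 111, 'y': 28}}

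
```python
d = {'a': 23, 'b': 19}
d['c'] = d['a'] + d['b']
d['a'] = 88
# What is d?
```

After line 1: d = {'a': 23, 'b': 19}
After line 2 (d['c'] = 23 + 19): d = {'a': 23, 'b': 19, 'c': 42}
After line 3: d = {'a': 88, 'b': 19, 'c': 42}

{'a': 88, 'b': 19, 'c': 42}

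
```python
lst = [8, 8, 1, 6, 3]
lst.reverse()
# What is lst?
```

[3, 6, 1, 8, 8]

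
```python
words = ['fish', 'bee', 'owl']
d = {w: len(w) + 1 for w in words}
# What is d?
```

{'fish': 5, 'bee': 4, 'owl': 4}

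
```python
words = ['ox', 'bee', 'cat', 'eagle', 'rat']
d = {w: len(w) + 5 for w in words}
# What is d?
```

{'ox': 7, 'bee': 8, 'cat': 8, 'eagle': 10, 'rat': 8}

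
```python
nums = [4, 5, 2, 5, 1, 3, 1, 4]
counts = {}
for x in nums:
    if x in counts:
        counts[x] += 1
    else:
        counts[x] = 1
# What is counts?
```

Initial: counts = {}, nums = [4, 5, 2, 5, 1, 3, 1, 4]
See 4: counts = {4: 1}
See 5: counts = {4: 1, 5: 1}
See 2: counts = {4: 1, 5: 1, 2: 1}
See 5: counts = {4: 1, 5: 2, 2: 1}
See 1: counts = {4: 1, 5: 2, 2: 1, 1: 1}
See 3: counts = {4: 1, 5: 2, 2: 1, 1: 1, 3: 1}
See 1: counts = {4: 1, 5: 2, 2: 1, 1: 2, 3: 1}
See 4: counts = {4: 2, 5: 2, 2: 1, 1: 2, 3: 1}

{4: 2, 5: 2, 2: 1, 1: 2, 3: 1}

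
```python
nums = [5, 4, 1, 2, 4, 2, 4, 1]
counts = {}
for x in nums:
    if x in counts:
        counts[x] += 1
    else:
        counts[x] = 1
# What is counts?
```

Initial: counts = {}, nums = [5, 4, 1, 2, 4, 2, 4, 1]
See 5: counts = {5: 1}
See 4: counts = {5: 1, 4: 1}
See 1: counts = {5: 1, 4: 1, 1: 1}
See 2: counts = {5: 1, 4: 1, 1: 1, 2: 1}
See 4: counts = {5: 1, 4: 2, 1: 1, 2: 1}
See 2: counts = {5: 1, 4: 2, 1: 1, 2: 2}
See 4: counts = {5: 1, 4: 3, 1: 1, 2: 2}
See 1: counts = {5: 1, 4: 3, 1: 2, 2: 2}

{5: 1, 4: 3, 1: 2, 2: 2}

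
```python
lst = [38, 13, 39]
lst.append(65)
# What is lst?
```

[38, 13, 39, 65]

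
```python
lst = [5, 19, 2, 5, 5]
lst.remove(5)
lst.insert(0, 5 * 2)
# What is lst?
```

After line 1: lst = [5, 19, 2, 5, 5]
After line 2 (remove first 5): lst = [19, 2, 5, 5]
After line 3 (insert 10 at index 0): lst = [10, 19, 2, 5, 5]

[10, 19, 2, 5, 5]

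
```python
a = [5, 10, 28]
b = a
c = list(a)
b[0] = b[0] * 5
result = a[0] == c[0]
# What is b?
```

After line 1: a = [5, 10, 28]
After line 2 (b = a, alias): a = [5, 10, 28], b = [5, 10, 28]
After line 3 (c = list(a) is a copy, new object): c = [5, 10, 28]
After line 4 (b[0] = 5 * 5 = 25; mutates shared a/b): a = b = [25, 10, 28], c = [5, 10, 28]
After line 5 (a[0] = 25, c[0] = 5; result = False)

[25, 10, 28]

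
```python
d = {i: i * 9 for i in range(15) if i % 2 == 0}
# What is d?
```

{0: 0, 2: 18, 4: 36, 6: 54, 8: 72, 10: 90, 12: 108, 14: 126}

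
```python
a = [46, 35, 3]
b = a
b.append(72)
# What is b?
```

After line 1: a = [46, 35, 3]
After line 2 (b = a is an alias, same object): a = [46, 35, 3], b = [46, 35, 3]
After line 3 (b.append mutates the shared list): a = [46, 35, 3, 72], b = [46, 35, 3, 72]

[46, 35, 3, 72]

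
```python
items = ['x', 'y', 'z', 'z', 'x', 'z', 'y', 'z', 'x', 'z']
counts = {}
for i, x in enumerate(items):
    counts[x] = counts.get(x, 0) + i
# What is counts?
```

Initial: counts = {}, items = ['x', 'y', 'z', 'z', 'x', 'z', 'y', 'z', 'x', 'z']
i=0, x='x': counts = {'x': 0}
i=1, x='y': counts = {'x': 0, 'y': 1}
i=2, x='z': counts = {'x': 0, 'y': 1, 'z': 2}
i=3, x='z': counts = {'x': 0, 'y': 1, 'z': 5}
i=4, x='x': counts = {'x': 4, 'y': 1, 'z': 5}
i=5, x='z': counts = {'x': 4, 'y': 1, 'z': 10}
i=6, x='y': counts = {'x': 4, 'y': 7, 'z': 10}
i=7, x='z': counts = {'x': 4, 'y': 7, 'z': 17}
i=8, x='x': counts = {'x': 12, 'y': 7, 'z': 17}
i=9, x='z': counts = {'x': 12, 'y': 7, 'z': 26}

{'x': 12, 'y': 7, 'z': 26}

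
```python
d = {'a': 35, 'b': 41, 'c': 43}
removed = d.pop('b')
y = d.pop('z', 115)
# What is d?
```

After line 1: d = {'a': 35, 'b': 41, 'c': 43}
After line 2 (pop 'b' returns 41): d = {'a': 35, 'c': 43}, removed = 41
After line 3 (pop 'z' missing, returns default 115): d = {'a': 35, 'c': 43}, y = 115

{'a': 35, 'c': 43}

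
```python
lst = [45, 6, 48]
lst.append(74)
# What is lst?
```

[45, 6, 48, 74]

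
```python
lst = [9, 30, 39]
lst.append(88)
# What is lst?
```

[9, 30, 39, 88]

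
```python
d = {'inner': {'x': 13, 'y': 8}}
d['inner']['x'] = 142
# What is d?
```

After line 1: d = {'inner': {'x': 13, 'y': 8}}
After line 2 (inner x overwritten): d = {'inner': {'x': 142, 'y': 8}}

{'inner': {'x': 142, 'y': 8}}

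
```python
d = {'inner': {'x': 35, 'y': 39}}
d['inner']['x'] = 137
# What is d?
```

After line 1: d = {'inner': {'x': 35, 'y': 39}}
After line 2 (inner x overwritten): d = {'inner': {'x': 137, 'y': 39}}

{'inner': {'x': 137, 'y': 39}}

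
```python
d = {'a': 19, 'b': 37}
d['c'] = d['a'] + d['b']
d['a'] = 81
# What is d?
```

After line 1: d = {'a': 19, 'b': 37}
After line 2 (d['c'] = 19 + 37): d = {'a': 19, 'b': 37, 'c': 56}
After line 3: d = {'a': 81, 'b': 37, 'c': 56}

{'a': 81, 'b': 37, 'c': 56}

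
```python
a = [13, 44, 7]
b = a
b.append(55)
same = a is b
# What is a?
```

After line 1: a = [13, 44, 7]
After line 2 (b = a is an alias, same object): a = [13, 44, 7], b = [13, 44, 7]
After line 3 (b.append mutates the shared list): a = [13, 44, 7, 55], b = [13, 44, 7, 55]
After line 4 (same = a is b; same object -> True): same = True

[13, 44, 7, 55]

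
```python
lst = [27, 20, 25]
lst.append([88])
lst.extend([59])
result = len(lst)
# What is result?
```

After line 1: lst = [27, 20, 25]
After line 2 (append adds [88] as single element): lst = [27, 20, 25, [88]]
After line 3 (extend unpacks [59], adds 59): lst = [27, 20, 25, [88], 59]
After line 4: result = len(lst) = 5

5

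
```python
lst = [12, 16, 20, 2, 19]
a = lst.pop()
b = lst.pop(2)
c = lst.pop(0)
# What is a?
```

After line 1: lst = [12, 16, 20, 2, 19]
After line 2 (pop() -> a = 19): lst = [12, 16, 20, 2]
After line 3 (pop(2) -> b = 20): lst = [12, 16, 2]
After line 4 (pop(0) -> c = 12): lst = [16, 2]

19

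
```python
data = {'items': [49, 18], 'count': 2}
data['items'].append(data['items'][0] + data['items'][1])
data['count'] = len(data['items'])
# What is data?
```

After line 1: data = {'items': [49, 18], 'count': 2}
After line 2 (append 49 + 18 = 67): data = {'items': [49, 18, 67], 'count': 2}
After line 3 (count = len(items) = 3): data = {'items': [49, 18, 67], 'count': 3}

{'items': [49, 18, 67], 'count': 3}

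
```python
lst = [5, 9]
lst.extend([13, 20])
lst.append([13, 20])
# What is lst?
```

After line 1: lst = [5, 9]
After line 2 (extend unpacks [13, 20]): lst = [5, 9, 13, 20]
After line 3 (append adds [13, 20] as single element): lst = [5, 9, 13, 20, [13, 20]]

[5, 9, 13, 20, [13, 20]]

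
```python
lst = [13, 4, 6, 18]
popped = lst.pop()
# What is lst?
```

[13, 4, 6]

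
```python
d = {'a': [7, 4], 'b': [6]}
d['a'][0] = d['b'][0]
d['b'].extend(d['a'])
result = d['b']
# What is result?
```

After line 1: d = {'a': [7, 4], 'b': [6]}
After line 2 (a[0] = b[0] = 6): d = {'a': [6, 4], 'b': [6]}
After line 3 (b.extend(a) appends [6, 4]): d = {'a': [6, 4], 'b': [6, 6, 4]}
After line 4: result = d['b'] = [6, 6, 4]

[6, 6, 4]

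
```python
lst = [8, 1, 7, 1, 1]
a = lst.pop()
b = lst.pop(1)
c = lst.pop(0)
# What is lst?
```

After line 1: lst = [8, 1, 7, 1, 1]
After line 2 (pop() -> a = 1): lst = [8, 1, 7, 1]
After line 3 (pop(1) -> b = 1): lst = [8, 7, 1]
After line 4 (pop(0) -> c = 8): lst = [7, 1]

[7, 1]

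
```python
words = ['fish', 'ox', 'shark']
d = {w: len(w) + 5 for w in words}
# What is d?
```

{'fish': 9, 'ox': 7, 'shark': 10}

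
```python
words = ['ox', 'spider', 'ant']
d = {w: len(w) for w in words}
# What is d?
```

{'ox': 2, 'spider': 6, 'ant': 3}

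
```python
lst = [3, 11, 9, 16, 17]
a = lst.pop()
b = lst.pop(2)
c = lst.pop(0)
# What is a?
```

After line 1: lst = [3, 11, 9, 16, 17]
After line 2 (pop() -> a = 17): lst = [3, 11, 9, 16]
After line 3 (pop(2) -> b = 9): lst = [3, 11, 16]
After line 4 (pop(0) -> c = 3): lst = [11, 16]

17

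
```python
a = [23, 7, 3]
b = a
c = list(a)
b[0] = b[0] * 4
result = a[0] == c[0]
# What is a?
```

After line 1: a = [23, 7, 3]
After line 2 (b = a, alias): a = [23, 7, 3], b = [23, 7, 3]
After line 3 (c = list(a) is a copy, new object): c = [23, 7, 3]
After line 4 (b[0] = 23 * 4 = 92; mutates shared a/b): a = b = [92, 7, 3], c = [23, 7, 3]
After line 5 (a[0] = 92, c[0] = 23; result = False)

[92, 7, 3]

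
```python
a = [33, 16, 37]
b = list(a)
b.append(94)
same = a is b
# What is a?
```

After line 1: a = [33, 16, 37]
After line 2 (b = list(a) is a shallow copy, new object): a = [33, 16, 37], b = [33, 16, 37]
After line 3 (append only mutates b): a = [33, 16, 37], b = [33, 16, 37, 94]
After line 4 (same = a is b; different objects -> False): same = False

[33, 16, 37]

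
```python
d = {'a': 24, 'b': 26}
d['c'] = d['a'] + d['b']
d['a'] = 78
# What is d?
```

After line 1: d = {'a': 24, 'b': 26}
After line 2 (d['c'] = 24 + 26): d = {'a': 24, 'b': 26, 'c': 50}
After line 3: d = {'a': 78, 'b': 26, 'c': 50}

{'a': 78, 'b': 26, 'c': 50}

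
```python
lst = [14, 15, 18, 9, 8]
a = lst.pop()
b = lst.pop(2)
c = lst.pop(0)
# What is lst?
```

After line 1: lst = [14, 15, 18, 9, 8]
After line 2 (pop() -> a = 8): lst = [14, 15, 18, 9]
After line 3 (pop(2) -> b = 18): lst = [14, 15, 9]
After line 4 (pop(0) -> c = 14): lst = [15, 9]

[15, 9]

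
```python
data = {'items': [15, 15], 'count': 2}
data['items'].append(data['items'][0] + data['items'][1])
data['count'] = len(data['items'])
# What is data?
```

After line 1: data = {'items': [15, 15], 'count': 2}
After line 2 (append 15 + 15 = 30): data = {'items': [15, 15, 30], 'count': 2}
After line 3 (count = len(items) = 3): data = {'items': [15, 15, 30], 'count': 3}

{'items': [15, 15, 30], 'count': 3}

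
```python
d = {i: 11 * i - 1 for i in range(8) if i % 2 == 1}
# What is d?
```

{1: 10, 3: 32, 5: 54, 7: 76}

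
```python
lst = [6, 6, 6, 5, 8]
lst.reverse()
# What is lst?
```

[8, 5, 6, 6, 6]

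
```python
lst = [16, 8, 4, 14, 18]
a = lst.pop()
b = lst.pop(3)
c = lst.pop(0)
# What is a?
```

After line 1: lst = [16, 8, 4, 14, 18]
After line 2 (pop() -> a = 18): lst = [16, 8, 4, 14]
After line 3 (pop(3) -> b = 14): lst = [16, 8, 4]
After line 4 (pop(0) -> c = 16): lst = [8, 4]

18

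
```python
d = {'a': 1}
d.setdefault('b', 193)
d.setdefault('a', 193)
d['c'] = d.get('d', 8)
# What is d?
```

After line 1: d = {'a': 1}
After line 2 (setdefault adds 'b'=193): d = {'a': 1, 'b': 193}
After line 3 (setdefault 'a' no-op, already exists): d = {'a': 1, 'b': 193}
After line 4 (get('d', 8) returns default since 'd' not in d): d = {'a': 1, 'b': 193, 'c': 8}

{'a': 1, 'b': 193, 'c': 8}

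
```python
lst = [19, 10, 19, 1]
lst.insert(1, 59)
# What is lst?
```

[19, 59, 10, 19, 1]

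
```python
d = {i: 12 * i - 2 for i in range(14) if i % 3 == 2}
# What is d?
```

{2: 22, 5: 58, 8: 94, 11: 130}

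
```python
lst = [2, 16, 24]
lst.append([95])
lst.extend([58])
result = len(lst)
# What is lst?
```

After line 1: lst = [2, 16, 24]
After line 2 (append adds [95] as single element): lst = [2, 16, 24, [95]]
After line 3 (extend unpacks [58], adds 58): lst = [2, 16, 24, [95], 58]
After line 4: result = len(lst) = 5

[2, 16, 24, [95], 58]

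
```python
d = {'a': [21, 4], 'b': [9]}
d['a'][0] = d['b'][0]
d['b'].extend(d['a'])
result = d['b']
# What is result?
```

After line 1: d = {'a': [21, 4], 'b': [9]}
After line 2 (a[0] = b[0] = 9): d = {'a': [9, 4], 'b': [9]}
After line 3 (b.extend(a) appends [9, 4]): d = {'a': [9, 4], 'b': [9, 9, 4]}
After line 4: result = d['b'] = [9, 9, 4]

[9, 9, 4]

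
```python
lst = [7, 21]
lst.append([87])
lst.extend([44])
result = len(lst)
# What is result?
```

After line 1: lst = [7, 21]
After line 2 (append adds [87] as single element): lst = [7, 21, [87]]
After line 3 (extend unpacks [44], adds 44): lst = [7, 21, [87], 44]
After line 4: result = len(lst) = 4

4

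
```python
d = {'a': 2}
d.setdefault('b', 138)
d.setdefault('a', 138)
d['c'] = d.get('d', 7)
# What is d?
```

After line 1: d = {'a': 2}
After line 2 (setdefault adds 'b'=138): d = {'a': 2, 'b': 138}
After line 3 (setdefault 'a' no-op, already exists): d = {'a': 2, 'b': 138}
After line 4 (get('d', 7) returns default since 'd' not in d): d = {'a': 2, 'b': 138, 'c': 7}

{'a': 2, 'b': 138, 'c': 7}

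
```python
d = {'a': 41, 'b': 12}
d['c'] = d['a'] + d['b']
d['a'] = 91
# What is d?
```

After line 1: d = {'a': 41, 'b': 12}
After line 2 (d['c'] = 41 + 12): d = {'a': 41, 'b': 12, 'c': 53}
After line 3: d = {'a': 91, 'b': 12, 'c': 53}

{'a': 91, 'b': 12, 'c': 53}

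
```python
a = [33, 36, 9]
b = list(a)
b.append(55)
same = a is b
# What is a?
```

After line 1: a = [33, 36, 9]
After line 2 (b = list(a) is a shallow copy, new object): a = [33, 36, 9], b = [33, 36, 9]
After line 3 (append only mutates b): a = [33, 36, 9], b = [33, 36, 9, 55]
After line 4 (same = a is b; different objects -> False): same = False

[33, 36, 9]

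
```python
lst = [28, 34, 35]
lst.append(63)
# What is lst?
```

[28, 34, 35, 63]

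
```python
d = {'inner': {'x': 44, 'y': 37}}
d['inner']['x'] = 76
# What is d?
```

After line 1: d = {'inner': {'x': 44, 'y': 37}}
After line 2 (inner x overwritten): d = {'inner': {'x': 76, 'y': 37}}

{'inner': {'x': 76, 'y': 37}}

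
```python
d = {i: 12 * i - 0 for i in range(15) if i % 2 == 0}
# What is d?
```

{0: 0, 2: 24, 4: 48, 6: 72, 8: 96, 10: 120, 12: 144, 14: 168}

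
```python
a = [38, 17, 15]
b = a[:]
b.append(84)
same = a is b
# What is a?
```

After line 1: a = [38, 17, 15]
After line 2 (b = a[:] is a shallow copy, new object): a = [38, 17, 15], b = [38, 17, 15]
After line 3 (append only mutates b): a = [38, 17, 15], b = [38, 17, 15, 84]
After line 4 (same = a is b; different objects -> False): same = False

[38, 17, 15]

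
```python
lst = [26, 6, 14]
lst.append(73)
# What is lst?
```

[26, 6, 14, 73]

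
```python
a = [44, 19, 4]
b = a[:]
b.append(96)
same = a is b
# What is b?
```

After line 1: a = [44, 19, 4]
After line 2 (b = a[:] is a shallow copy, new object): a = [44, 19, 4], b = [44, 19, 4]
After line 3 (append only mutates b): a = [44, 19, 4], b = [44, 19, 4, 96]
After line 4 (same = a is b; different objects -> False): same = False

[44, 19, 4, 96]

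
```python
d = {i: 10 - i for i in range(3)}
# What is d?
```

{0: 10, 1: 9, 2: 8}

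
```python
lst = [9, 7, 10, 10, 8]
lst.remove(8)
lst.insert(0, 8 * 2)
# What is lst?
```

After line 1: lst = [9, 7, 10, 10, 8]
After line 2 (remove first 8): lst = [9, 7, 10, 10]
After line 3 (insert 16 at index 0): lst = [16, 9, 7, 10, 10]

[16, 9, 7, 10, 10]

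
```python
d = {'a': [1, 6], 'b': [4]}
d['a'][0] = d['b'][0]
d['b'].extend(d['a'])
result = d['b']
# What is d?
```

After line 1: d = {'a': [1, 6], 'b': [4]}
After line 2 (a[0] = b[0] = 4): d = {'a': [4, 6], 'b': [4]}
After line 3 (b.extend(a) appends [4, 6]): d = {'a': [4, 6], 'b': [4, 4, 6]}
After line 4: result = d['b'] = [4, 4, 6]

{'a': [4, 6], 'b': [4, 4, 6]}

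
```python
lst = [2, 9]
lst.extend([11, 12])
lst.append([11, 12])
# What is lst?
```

After line 1: lst = [2, 9]
After line 2 (extend unpacks [11, 12]): lst = [2, 9, 11, 12]
After line 3 (append adds [11, 12] as single element): lst = [2, 9, 11, 12, [11, 12]]

[2, 9, 11, 12, [11, 12]]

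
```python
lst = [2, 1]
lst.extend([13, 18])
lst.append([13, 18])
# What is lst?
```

After line 1: lst = [2, 1]
After line 2 (extend unpacks [13, 18]): lst = [2, 1, 13, 18]
After line 3 (append adds [13, 18] as single element): lst = [2, 1, 13, 18, [13, 18]]

[2, 1, 13, 18, [13, 18]]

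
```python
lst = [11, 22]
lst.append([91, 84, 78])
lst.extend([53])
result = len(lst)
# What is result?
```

After line 1: lst = [11, 22]
After line 2 (append adds [91, 84, 78] as single element): lst = [11, 22, [91, 84, 78]]
After line 3 (extend unpacks [53], adds 53): lst = [11, 22, [91, 84, 78], 53]
After line 4: result = len(lst) = 4

4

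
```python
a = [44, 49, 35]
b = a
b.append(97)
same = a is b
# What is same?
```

After line 1: a = [44, 49, 35]
After line 2 (b = a is an alias, same object): a = [44, 49, 35], b = [44, 49, 35]
After line 3 (b.append mutates the shared list): a = [44, 49, 35, 97], b = [44, 49, 35, 97]
After line 4 (same = a is b; same object -> True): same = True

True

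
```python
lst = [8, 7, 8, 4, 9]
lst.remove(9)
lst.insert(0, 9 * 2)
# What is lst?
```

After line 1: lst = [8, 7, 8, 4, 9]
After line 2 (remove first 9): lst = [8, 7, 8, 4]
After line 3 (insert 18 at index 0): lst = [18, 8, 7, 8, 4]

[18, 8, 7, 8, 4]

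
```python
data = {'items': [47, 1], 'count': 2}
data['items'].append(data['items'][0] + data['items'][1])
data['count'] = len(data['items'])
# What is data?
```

After line 1: data = {'items': [47, 1], 'count': 2}
After line 2 (append 47 + 1 = 48): data = {'items': [47, 1, 48], 'count': 2}
After line 3 (count = len(items) = 3): data = {'items': [47, 1, 48], 'count': 3}

{'items': [47, 1, 48], 'count': 3}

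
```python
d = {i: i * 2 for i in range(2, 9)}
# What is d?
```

{2: 4, 3: 6, 4: 8, 5: 10, 6: 12, 7: 14, 8: 16}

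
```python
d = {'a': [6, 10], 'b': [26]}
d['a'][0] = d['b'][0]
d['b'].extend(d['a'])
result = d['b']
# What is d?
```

After line 1: d = {'a': [6, 10], 'b': [26]}
After line 2 (a[0] = b[0] = 26): d = {'a': [26, 10], 'b': [26]}
After line 3 (b.extend(a) appends [26, 10]): d = {'a': [26, 10], 'b': [26, 26, 10]}
After line 4: result = d['b'] = [26, 26, 10]

{'a': [26, 10], 'b': [26, 26, 10]}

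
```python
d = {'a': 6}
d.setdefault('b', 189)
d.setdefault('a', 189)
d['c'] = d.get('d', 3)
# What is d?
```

After line 1: d = {'a': 6}
After line 2 (setdefault adds 'b'=189): d = {'a': 6, 'b': 189}
After line 3 (setdefault 'a' no-op, already exists): d = {'a': 6, 'b': 189}
After line 4 (get('d', 3) returns default since 'd' not in d): d = {'a': 6, 'b': 189, 'c': 3}

{'a': 6, 'b': 189, 'c': 3}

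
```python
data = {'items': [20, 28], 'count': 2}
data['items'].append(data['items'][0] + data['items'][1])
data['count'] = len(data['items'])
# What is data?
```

After line 1: data = {'items': [20, 28], 'count': 2}
After line 2 (append 20 + 28 = 48): data = {'items': [20, 28, 48], 'count': 2}
After line 3 (count = len(items) = 3): data = {'items': [20, 28, 48], 'count': 3}

{'items': [20, 28, 48], 'count': 3}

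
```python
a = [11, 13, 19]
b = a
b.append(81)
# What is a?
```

After line 1: a = [11, 13, 19]
After line 2 (b = a is an alias, same object): a = [11, 13, 19], b = [11, 13, 19]
After line 3 (b.append mutates the shared list): a = [11, 13, 19, 81], b = [11, 13, 19, 81]

[11, 13, 19, 81]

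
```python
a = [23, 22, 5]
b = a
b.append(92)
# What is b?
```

After line 1: a = [23, 22, 5]
After line 2 (b = a is an alias, same object): a = [23, 22, 5], b = [23, 22, 5]
After line 3 (b.append mutates the shared list): a = [23, 22, 5, 92], b = [23, 22, 5, 92]

[23, 22, 5, 92]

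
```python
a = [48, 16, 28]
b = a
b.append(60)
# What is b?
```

After line 1: a = [48, 16, 28]
After line 2 (b = a is an alias, same object): a = [48, 16, 28], b = [48, 16, 28]
After line 3 (b.append mutates the shared list): a = [48, 16, 28, 60], b = [48, 16, 28, 60]

[48, 16, 28, 60]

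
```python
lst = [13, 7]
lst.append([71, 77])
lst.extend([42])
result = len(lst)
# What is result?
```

After line 1: lst = [13, 7]
After line 2 (append adds [71, 77] as single element): lst = [13, 7, [71, 77]]
After line 3 (extend unpacks [42], adds 42): lst = [13, 7, [71, 77], 42]
After line 4: result = len(lst) = 4

4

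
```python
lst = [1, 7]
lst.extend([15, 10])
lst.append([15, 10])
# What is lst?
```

After line 1: lst = [1, 7]
After line 2 (extend unpacks [15, 10]): lst = [1, 7, 15, 10]
After line 3 (append adds [15, 10] as single element): lst = [1, 7, 15, 10, [15, 10]]

[1, 7, 15, 10, [15, 10]]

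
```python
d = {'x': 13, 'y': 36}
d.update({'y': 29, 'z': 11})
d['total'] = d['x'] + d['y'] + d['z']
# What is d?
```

After line 1: d = {'x': 13, 'y': 36}
After line 2 (y overwritten, z added): d = {'x': 13, 'y': 29, 'z': 11}
After line 3 (total = 13 + 29 + 11 = 53): d = {'x': 13, 'y': 29, 'z': 11, 'total': 53}

{'x': 13, 'y': 29, 'z': 11, 'total': 53}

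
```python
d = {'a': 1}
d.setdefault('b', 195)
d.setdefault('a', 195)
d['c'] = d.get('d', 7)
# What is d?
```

After line 1: d = {'a': 1}
After line 2 (setdefault adds 'b'=195): d = {'a': 1, 'b': 195}
After line 3 (setdefault 'a' no-op, already exists): d = {'a': 1, 'b': 195}
After line 4 (get('d', 7) returns default since 'd' not in d): d = {'a': 1, 'b': 195, 'c': 7}

{'a': 1, 'b': 195, 'c': 7}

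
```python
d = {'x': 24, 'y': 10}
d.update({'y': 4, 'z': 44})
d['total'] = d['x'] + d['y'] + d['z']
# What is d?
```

After line 1: d = {'x': 24, 'y': 10}
After line 2 (y overwritten, z added): d = {'x': 24, 'y': 4, 'z': 44}
After line 3 (total = 24 + 4 + 44 = 72): d = {'x': 24, 'y': 4, 'z': 44, 'total': 72}

{'x': 24, 'y': 4, 'z': 44, 'total': 72}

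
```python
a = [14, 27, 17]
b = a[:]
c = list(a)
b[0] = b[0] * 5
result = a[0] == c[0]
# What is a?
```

After line 1: a = [14, 27, 17]
After line 2 (b = a[:], copy): a = [14, 27, 17], b = [14, 27, 17]
After line 3 (c = list(a) is a copy, new object): c = [14, 27, 17]
After line 4 (b[0] = 14 * 5 = 70; only b mutates (copy)): a = [14, 27, 17], b = [70, 27, 17], c = [14, 27, 17]
After line 5 (a[0] = 14, c[0] = 14; result = True)

[14, 27, 17]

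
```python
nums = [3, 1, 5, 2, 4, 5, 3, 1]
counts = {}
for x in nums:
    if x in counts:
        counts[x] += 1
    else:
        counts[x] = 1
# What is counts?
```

Initial: counts = {}, nums = [3, 1, 5, 2, 4, 5, 3, 1]
See 3: counts = {3: 1}
See 1: counts = {3: 1, 1: 1}
See 5: counts = {3: 1, 1: 1, 5: 1}
See 2: counts = {3: 1, 1: 1, 5: 1, 2: 1}
See 4: counts = {3: 1, 1: 1, 5: 1, 2: 1, 4: 1}
See 5: counts = {3: 1, 1: 1, 5: 2, 2: 1, 4: 1}
See 3: counts = {3: 2, 1: 1, 5: 2, 2: 1, 4: 1}
See 1: counts = {3: 2, 1: 2, 5: 2, 2: 1, 4: 1}

{3: 2, 1: 2, 5: 2, 2: 1, 4: 1}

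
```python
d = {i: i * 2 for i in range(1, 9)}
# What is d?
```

{1: 2, 2: 4, 3: 6, 4: 8, 5: 10, 6: 12, 7: 14, 8: 16}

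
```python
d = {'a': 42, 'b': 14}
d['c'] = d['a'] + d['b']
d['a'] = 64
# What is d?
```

After line 1: d = {'a': 42, 'b': 14}
After line 2 (d['c'] = 42 + 14): d = {'a': 42, 'b': 14, 'c': 56}
After line 3: d = {'a': 64, 'b': 14, 'c': 56}

{'a': 64, 'b': 14, 'c': 56}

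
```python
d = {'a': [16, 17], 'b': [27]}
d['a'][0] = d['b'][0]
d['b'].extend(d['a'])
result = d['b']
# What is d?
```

After line 1: d = {'a': [16, 17], 'b': [27]}
After line 2 (a[0] = b[0] = 27): d = {'a': [27, 17], 'b': [27]}
After line 3 (b.extend(a) appends [27, 17]): d = {'a': [27, 17], 'b': [27, 27, 17]}
After line 4: result = d['b'] = [27, 27, 17]

{'a': [27, 17], 'b': [27, 27, 17]}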